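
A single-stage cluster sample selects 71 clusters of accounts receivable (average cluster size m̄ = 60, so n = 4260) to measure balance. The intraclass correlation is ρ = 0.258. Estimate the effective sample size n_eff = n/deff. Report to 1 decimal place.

deff = 1 + (60 − 1)·0.258 = 1 + 15.222 = 16.222.
n_eff = 4260 / 16.222 = 262.6.

262.6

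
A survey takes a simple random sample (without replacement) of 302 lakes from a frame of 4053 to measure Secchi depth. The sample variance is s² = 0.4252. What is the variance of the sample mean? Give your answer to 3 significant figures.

Under SRS without replacement, Var(ȳ) = (1 − f)·s²/n with f = n/N = 302/4053 = 0.07451271.
Var(ȳ) = (1 − 0.07451271)·0.4252/302 = 0.92548729·0.001407947 = 0.0013030371.

0.00130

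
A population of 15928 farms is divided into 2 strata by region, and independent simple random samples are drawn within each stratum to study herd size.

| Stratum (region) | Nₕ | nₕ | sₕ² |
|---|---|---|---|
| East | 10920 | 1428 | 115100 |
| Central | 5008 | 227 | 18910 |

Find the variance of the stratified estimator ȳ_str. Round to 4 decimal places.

40.7929

Var(ȳ_str) = Σₕ Wₕ²(1 − fₕ)sₕ²/nₕ with Wₕ = Nₕ/N, N = 15928.
East: Wₕ = 0.68558513; term = 0.68558513²·(1 − 0.13076923)·115100/1428 = 32.931005.
Central: Wₕ = 0.31441487; term = 0.31441487²·(1 − 0.04532748)·18910/227 = 7.8618769.
Sum = 40.792882.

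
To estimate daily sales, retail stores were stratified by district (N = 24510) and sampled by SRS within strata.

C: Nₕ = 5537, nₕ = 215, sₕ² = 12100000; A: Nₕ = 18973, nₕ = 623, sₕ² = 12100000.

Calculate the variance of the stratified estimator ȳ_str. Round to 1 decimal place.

14016.6

Var(ȳ_str) = Σₕ Wₕ²(1 − fₕ)sₕ²/nₕ with Wₕ = Nₕ/N, N = 24510.
C: Wₕ = 0.22590779; term = 0.22590779²·(1 − 0.03882969)·12100000/215 = 2760.6394.
A: Wₕ = 0.77409221; term = 0.77409221²·(1 − 0.03283614)·12100000/623 = 11255.966.
Sum = 14016.605.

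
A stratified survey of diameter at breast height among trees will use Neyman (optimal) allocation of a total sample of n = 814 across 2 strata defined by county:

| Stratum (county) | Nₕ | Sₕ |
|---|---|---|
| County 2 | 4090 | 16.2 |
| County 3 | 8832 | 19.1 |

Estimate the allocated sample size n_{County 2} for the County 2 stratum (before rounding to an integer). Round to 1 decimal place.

229.6

Neyman allocation: nₕ = n·NₕSₕ / Σⱼ NⱼSⱼ.
Σ NⱼSⱼ = 4090·16.2 + 8832·19.1 = 234949.2.
n_{County 2} = 814·4090·16.2 / 234949.2 = 229.6.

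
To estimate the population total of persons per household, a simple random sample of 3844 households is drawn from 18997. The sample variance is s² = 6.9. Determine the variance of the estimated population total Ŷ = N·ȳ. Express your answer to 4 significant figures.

516700

Var(Ŷ) = N²·Var(ȳ) = N²·(1 − n/N)·s²/n.
f = 3844/18997 = 0.20234774; Var(ȳ) = 0.79765226·6.9/3844 = 0.00143179.
Var(Ŷ) = 18997² · 0.00143179 = 516712.98.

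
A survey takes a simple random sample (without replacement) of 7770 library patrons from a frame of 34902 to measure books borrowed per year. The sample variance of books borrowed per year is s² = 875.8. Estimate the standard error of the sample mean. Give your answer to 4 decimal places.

Under SRS without replacement, Var(ȳ) = (1 − f)·s²/n with f = n/N = 7770/34902 = 0.22262335.
Var(ȳ) = (1 − 0.22262335)·875.8/7770 = 0.77737665·0.11271557 = 0.087622455.
SE(ȳ) = √(0.087622455) = 0.2960.

0.2960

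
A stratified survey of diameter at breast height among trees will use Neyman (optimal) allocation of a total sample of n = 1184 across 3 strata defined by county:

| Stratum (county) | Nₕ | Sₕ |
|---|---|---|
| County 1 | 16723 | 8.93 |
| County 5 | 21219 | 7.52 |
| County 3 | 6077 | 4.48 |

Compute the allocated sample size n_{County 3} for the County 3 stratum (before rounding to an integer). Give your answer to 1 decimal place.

Neyman allocation: nₕ = n·NₕSₕ / Σⱼ NⱼSⱼ.
Σ NⱼSⱼ = 16723·8.93 + 21219·7.52 + 6077·4.48 = 336128.23.
n_{County 3} = 1184·6077·4.48 / 336128.23 = 95.9.

95.9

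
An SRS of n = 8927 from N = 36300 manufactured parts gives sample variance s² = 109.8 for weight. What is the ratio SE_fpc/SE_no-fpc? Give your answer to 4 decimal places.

0.8684

f = n/N = 8927/36300 = 0.24592287.
SE_no-fpc = √(s²/n) = 0.1109043; SE_fpc = √((1−f)s²/n) = 0.096306653.
Ratio = √(1−f) = 0.86837615.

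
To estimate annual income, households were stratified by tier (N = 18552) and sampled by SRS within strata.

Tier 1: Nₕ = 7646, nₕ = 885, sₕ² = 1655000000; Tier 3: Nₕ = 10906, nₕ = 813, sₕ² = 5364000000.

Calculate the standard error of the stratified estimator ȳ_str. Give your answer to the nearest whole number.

1546

Var(ȳ_str) = Σₕ Wₕ²(1 − fₕ)sₕ²/nₕ with Wₕ = Nₕ/N, N = 18552.
Tier 1: Wₕ = 0.41213885; term = 0.41213885²·(1 − 0.11574680)·1655000000/885 = 280878.49.
Tier 3: Wₕ = 0.58786115; term = 0.58786115²·(1 − 0.07454612)·5364000000/813 = 2.1100975 × 10^6.
Sum = 2.390976 × 10^6.
SE = √(2.390976 × 10^6) = 1546.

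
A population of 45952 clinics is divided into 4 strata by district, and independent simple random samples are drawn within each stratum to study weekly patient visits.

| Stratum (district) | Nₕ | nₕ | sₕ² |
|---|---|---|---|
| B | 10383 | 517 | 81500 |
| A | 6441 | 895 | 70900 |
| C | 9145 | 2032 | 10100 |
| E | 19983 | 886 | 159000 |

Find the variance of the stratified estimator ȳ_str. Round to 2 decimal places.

Var(ȳ_str) = Σₕ Wₕ²(1 − fₕ)sₕ²/nₕ with Wₕ = Nₕ/N, N = 45952.
B: Wₕ = 0.22595317; term = 0.22595317²·(1 − 0.04979293)·81500/517 = 7.6475477.
A: Wₕ = 0.14016800; term = 0.14016800²·(1 − 0.13895358)·70900/895 = 1.3401318.
C: Wₕ = 0.19901201; term = 0.19901201²·(1 − 0.22219792)·10100/2032 = 0.15311768.
E: Wₕ = 0.43486682; term = 0.43486682²·(1 − 0.04433769)·159000/886 = 32.432498.
Sum = 41.573295.

41.57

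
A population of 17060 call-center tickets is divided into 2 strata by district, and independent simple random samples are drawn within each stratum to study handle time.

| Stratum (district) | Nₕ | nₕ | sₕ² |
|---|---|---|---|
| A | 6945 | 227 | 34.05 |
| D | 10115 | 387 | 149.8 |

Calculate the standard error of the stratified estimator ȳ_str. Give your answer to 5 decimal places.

0.39359

Var(ȳ_str) = Σₕ Wₕ²(1 − fₕ)sₕ²/nₕ with Wₕ = Nₕ/N, N = 17060.
A: Wₕ = 0.40709261; term = 0.40709261²·(1 − 0.03268539)·34.05/227 = 0.024046145.
D: Wₕ = 0.59290739; term = 0.59290739²·(1 − 0.03826001)·149.8/387 = 0.13086763.
Sum = 0.15491378.
SE = √(0.15491378) = 0.39359.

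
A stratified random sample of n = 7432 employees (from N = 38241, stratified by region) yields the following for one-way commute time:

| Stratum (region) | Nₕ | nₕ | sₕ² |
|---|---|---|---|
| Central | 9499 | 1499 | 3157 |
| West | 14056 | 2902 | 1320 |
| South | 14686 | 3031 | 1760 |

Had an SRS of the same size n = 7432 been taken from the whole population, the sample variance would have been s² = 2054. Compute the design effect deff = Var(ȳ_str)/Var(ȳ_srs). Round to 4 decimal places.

Var(ȳ_str) = Σ Wₕ²(1−fₕ)sₕ²/nₕ with Wₕ = Nₕ/38241:
  Central: (9499/38241)²·(1−1499/9499)·3157/1499 = 0.10944158
  West: (14056/38241)²·(1−2902/14056)·1320/2902 = 0.048765247
  South: (14686/38241)²·(1−3031/14686)·1760/3031 = 0.067964801
  → Var(ȳ_str) = 0.22617163.
Var(ȳ_srs) = (1 − 7432/38241)·2054/7432 = 0.22266046.
deff = 0.22617163 / 0.22266046 = 1.0158.

1.0158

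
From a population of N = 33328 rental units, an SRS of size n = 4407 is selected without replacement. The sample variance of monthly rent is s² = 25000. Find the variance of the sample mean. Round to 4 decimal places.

Under SRS without replacement, Var(ȳ) = (1 − f)·s²/n with f = n/N = 4407/33328 = 0.13223116.
Var(ȳ) = (1 − 0.13223116)·25000/4407 = 0.86776884·5.6727933 = 4.9226733.

4.9227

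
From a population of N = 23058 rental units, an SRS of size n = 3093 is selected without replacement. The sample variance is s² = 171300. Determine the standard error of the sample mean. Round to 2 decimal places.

Under SRS without replacement, Var(ȳ) = (1 − f)·s²/n with f = n/N = 3093/23058 = 0.13413999.
Var(ȳ) = (1 − 0.13413999)·171300/3093 = 0.86586001·55.383123 = 47.954031.
SE(ȳ) = √(47.954031) = 6.92.

6.92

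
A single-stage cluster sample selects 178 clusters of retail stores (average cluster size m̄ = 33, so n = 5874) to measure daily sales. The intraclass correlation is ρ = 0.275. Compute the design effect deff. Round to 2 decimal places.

deff = 1 + (33 − 1)·0.275 = 1 + 8.8 = 9.8.

9.80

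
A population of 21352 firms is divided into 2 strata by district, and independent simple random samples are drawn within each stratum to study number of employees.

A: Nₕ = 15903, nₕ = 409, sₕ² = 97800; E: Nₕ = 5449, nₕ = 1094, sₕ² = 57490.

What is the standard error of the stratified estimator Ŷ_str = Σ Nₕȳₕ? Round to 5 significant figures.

Var(Ŷ_str) = Σₕ Nₕ²(1 − fₕ)sₕ²/nₕ.
A: 15903²·(1 − 409/15903)·97800/409 = 5.8919379 × 10^10.
E: 5449²·(1 − 1094/5449)·57490/1094 = 1.2470388 × 10^9.
Sum = 6.0166418 × 10^10.
SE = √(6.0166418 × 10^10) = 245290.

245290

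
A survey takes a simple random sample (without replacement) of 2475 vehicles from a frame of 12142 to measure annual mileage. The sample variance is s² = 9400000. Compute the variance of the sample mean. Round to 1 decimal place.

3023.8

Under SRS without replacement, Var(ȳ) = (1 − f)·s²/n with f = n/N = 2475/12142 = 0.20383792.
Var(ȳ) = (1 − 0.20383792)·9400000/2475 = 0.79616208·3797.9798 = 3023.8075.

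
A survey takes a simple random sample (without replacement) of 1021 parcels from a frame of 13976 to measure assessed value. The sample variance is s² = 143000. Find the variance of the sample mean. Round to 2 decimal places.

129.83

Under SRS without replacement, Var(ȳ) = (1 − f)·s²/n with f = n/N = 1021/13976 = 0.07305381.
Var(ȳ) = (1 − 0.07305381)·143000/1021 = 0.92694619·140.05877 = 129.82694.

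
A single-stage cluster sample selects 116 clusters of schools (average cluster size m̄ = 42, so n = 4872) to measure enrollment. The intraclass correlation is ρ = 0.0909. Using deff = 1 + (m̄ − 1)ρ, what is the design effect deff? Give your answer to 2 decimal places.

4.73

deff = 1 + (42 − 1)·0.0909 = 1 + 3.7269 = 4.7269.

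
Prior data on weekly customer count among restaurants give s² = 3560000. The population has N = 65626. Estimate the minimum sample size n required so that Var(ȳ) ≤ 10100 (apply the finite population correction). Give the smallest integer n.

351

Without fpc, n₀ = s²/D = 3560000/10100 = 352.4752.
With fpc, (1 − n/N)·s²/n ≤ D requires n ≥ n₀/(1 + n₀/N) = 352.4752/(1 + 352.4752/65626) = 350.5922.
Rounding up, n = 351.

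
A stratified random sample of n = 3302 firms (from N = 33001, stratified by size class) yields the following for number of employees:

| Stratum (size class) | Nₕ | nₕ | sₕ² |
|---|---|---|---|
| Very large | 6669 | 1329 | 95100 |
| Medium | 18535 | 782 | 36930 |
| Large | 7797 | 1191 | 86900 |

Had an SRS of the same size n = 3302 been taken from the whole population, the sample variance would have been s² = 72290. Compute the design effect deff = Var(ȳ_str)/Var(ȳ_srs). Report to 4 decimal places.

Var(ȳ_str) = Σ Wₕ²(1−fₕ)sₕ²/nₕ with Wₕ = Nₕ/33001:
  Very large: (6669/33001)²·(1−1329/6669)·95100/1329 = 2.3399324
  Medium: (18535/33001)²·(1−782/18535)·36930/782 = 14.268644
  Large: (7797/33001)²·(1−1191/7797)·86900/1191 = 3.450801
  → Var(ȳ_str) = 20.059377.
Var(ȳ_srs) = (1 − 3302/33001)·72290/3302 = 19.702253.
deff = 20.059377 / 19.702253 = 1.0181.

1.0181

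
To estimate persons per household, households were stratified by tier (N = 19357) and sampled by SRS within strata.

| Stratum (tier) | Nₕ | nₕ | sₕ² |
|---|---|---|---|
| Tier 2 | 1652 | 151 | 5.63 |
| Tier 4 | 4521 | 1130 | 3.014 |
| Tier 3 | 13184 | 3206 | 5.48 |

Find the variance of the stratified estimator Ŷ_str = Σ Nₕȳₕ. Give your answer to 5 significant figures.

Var(Ŷ_str) = Σₕ Nₕ²(1 − fₕ)sₕ²/nₕ.
Tier 2: 1652²·(1 − 151/1652)·5.63/151 = 92453.25.
Tier 4: 4521²·(1 − 1130/4521)·3.014/1130 = 40890.941.
Tier 3: 13184²·(1 − 3206/13184)·5.48/3206 = 224857.68.
Sum = 358201.87.

358200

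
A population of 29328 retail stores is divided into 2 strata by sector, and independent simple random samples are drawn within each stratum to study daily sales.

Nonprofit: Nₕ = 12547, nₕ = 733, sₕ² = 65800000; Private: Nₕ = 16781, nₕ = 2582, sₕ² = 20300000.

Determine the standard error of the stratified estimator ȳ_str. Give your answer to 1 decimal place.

Var(ȳ_str) = Σₕ Wₕ²(1 − fₕ)sₕ²/nₕ with Wₕ = Nₕ/N, N = 29328.
Nonprofit: Wₕ = 0.42781642; term = 0.42781642²·(1 − 0.05842034)·65800000/733 = 15470.127.
Private: Wₕ = 0.57218358; term = 0.57218358²·(1 − 0.15386449)·20300000/2582 = 2177.963.
Sum = 17648.09.
SE = √(17648.09) = 132.8.

132.8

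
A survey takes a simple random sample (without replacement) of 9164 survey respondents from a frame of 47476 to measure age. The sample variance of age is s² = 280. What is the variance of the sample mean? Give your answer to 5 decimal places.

Under SRS without replacement, Var(ȳ) = (1 − f)·s²/n with f = n/N = 9164/47476 = 0.19302384.
Var(ȳ) = (1 − 0.19302384)·280/9164 = 0.80697616·0.030554343 = 0.024656626.

0.02466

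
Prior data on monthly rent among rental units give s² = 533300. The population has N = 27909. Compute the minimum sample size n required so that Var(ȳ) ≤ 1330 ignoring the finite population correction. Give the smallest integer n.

401

Without fpc, n₀ = s²/D = 533300/1330 = 400.9774.
Rounding up, n = 401.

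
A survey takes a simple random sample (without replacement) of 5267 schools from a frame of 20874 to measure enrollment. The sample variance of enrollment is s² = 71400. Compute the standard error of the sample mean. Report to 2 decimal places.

3.18

Under SRS without replacement, Var(ȳ) = (1 − f)·s²/n with f = n/N = 5267/20874 = 0.25232346.
Var(ȳ) = (1 − 0.25232346)·71400/5267 = 0.74767654·13.556104 = 10.135581.
SE(ȳ) = √(10.135581) = 3.18.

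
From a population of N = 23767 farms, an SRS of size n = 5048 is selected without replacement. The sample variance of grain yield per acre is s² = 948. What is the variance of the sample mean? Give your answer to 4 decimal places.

0.1479

Under SRS without replacement, Var(ȳ) = (1 − f)·s²/n with f = n/N = 5048/23767 = 0.21239534.
Var(ȳ) = (1 − 0.21239534)·948/5048 = 0.78760466·0.18779715 = 0.14790991.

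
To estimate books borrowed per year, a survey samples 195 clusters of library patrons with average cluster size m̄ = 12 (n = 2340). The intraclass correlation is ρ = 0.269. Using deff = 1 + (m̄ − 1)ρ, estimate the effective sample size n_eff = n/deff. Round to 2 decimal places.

591.06

deff = 1 + (12 − 1)·0.269 = 1 + 2.959 = 3.959.
n_eff = 2340 / 3.959 = 591.06.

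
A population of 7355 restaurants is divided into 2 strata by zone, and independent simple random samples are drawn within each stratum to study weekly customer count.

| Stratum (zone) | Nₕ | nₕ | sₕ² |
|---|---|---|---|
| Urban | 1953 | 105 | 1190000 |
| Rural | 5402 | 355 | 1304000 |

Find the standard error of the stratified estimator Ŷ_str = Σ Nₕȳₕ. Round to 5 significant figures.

375570

Var(Ŷ_str) = Σₕ Nₕ²(1 − fₕ)sₕ²/nₕ.
Urban: 1953²·(1 − 105/1953)·1190000/105 = 4.0903632 × 10^10.
Rural: 5402²·(1 − 355/5402)·1304000/355 = 1.0014681 × 10^11.
Sum = 1.4105044 × 10^11.
SE = √(1.4105044 × 10^11) = 375570.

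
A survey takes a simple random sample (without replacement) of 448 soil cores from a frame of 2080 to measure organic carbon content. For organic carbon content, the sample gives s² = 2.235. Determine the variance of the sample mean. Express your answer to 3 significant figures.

Under SRS without replacement, Var(ȳ) = (1 − f)·s²/n with f = n/N = 448/2080 = 0.21538462.
Var(ȳ) = (1 − 0.21538462)·2.235/448 = 0.78461538·0.0049888393 = 0.0039143201.

0.00391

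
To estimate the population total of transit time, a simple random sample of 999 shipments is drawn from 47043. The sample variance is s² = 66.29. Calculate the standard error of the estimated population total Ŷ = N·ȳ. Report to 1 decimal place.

Var(Ŷ) = N²·Var(ȳ) = N²·(1 − n/N)·s²/n.
f = 999/47043 = 0.02123589; Var(ȳ) = 0.97876411·66.29/999 = 0.06494722.
Var(Ŷ) = 47043² · 0.06494722 = 1.4373105 × 10^8.
SE(Ŷ) = √(1.4373105 × 10^8) = 11988.8.

11988.8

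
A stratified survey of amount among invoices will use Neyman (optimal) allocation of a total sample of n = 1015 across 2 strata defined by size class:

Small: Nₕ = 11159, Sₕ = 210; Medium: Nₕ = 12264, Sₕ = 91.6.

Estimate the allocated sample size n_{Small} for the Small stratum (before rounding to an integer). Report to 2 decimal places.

686.10

Neyman allocation: nₕ = n·NₕSₕ / Σⱼ NⱼSⱼ.
Σ NⱼSⱼ = 11159·210 + 12264·91.6 = 3.4667724 × 10^6.
n_{Small} = 1015·11159·210 / (3.4667724 × 10^6) = 686.10.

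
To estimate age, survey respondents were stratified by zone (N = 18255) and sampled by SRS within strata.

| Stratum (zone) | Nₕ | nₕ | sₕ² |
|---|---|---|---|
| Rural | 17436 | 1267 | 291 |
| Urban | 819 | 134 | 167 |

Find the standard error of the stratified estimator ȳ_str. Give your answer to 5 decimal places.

0.44317

Var(ȳ_str) = Σₕ Wₕ²(1 − fₕ)sₕ²/nₕ with Wₕ = Nₕ/N, N = 18255.
Rural: Wₕ = 0.95513558; term = 0.95513558²·(1 − 0.07266575)·291/1267 = 0.19430444.
Urban: Wₕ = 0.04486442; term = 0.04486442²·(1 − 0.16361416)·167/134 = 0.0020980821.
Sum = 0.19640252.
SE = √(0.19640252) = 0.44317.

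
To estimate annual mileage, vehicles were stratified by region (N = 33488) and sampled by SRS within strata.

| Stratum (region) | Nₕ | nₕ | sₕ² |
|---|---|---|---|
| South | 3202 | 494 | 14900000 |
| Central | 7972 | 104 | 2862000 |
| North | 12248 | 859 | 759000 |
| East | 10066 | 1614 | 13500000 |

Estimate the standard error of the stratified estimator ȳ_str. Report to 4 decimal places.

Var(ȳ_str) = Σₕ Wₕ²(1 − fₕ)sₕ²/nₕ with Wₕ = Nₕ/N, N = 33488.
South: Wₕ = 0.09561634; term = 0.09561634²·(1 − 0.15427858)·14900000/494 = 233.212.
Central: Wₕ = 0.23805542; term = 0.23805542²·(1 − 0.01304566)·2862000/104 = 1539.1803.
North: Wₕ = 0.36574295; term = 0.36574295²·(1 − 0.07013390)·759000/859 = 109.90589.
East: Wₕ = 0.30058528; term = 0.30058528²·(1 − 0.16034174)·13500000/1614 = 634.55348.
Sum = 2516.8517.
SE = √(2516.8517) = 50.1682.

50.1682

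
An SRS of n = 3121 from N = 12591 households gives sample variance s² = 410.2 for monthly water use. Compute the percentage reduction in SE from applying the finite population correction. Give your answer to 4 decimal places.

13.2749

f = n/N = 3121/12591 = 0.24787547.
SE_no-fpc = √(s²/n) = 0.36253584; SE_fpc = √((1−f)s²/n) = 0.31440962.
Ratio = √(1−f) = 0.86725114. Reduction = 100·(1 − 0.86725114) = 13.2749%.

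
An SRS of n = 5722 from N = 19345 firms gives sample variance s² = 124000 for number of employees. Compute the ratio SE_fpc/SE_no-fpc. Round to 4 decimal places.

0.8392

f = n/N = 5722/19345 = 0.29578703.
SE_no-fpc = √(s²/n) = 4.6551847; SE_fpc = √((1−f)s²/n) = 3.9065099.
Ratio = √(1−f) = 0.83917398.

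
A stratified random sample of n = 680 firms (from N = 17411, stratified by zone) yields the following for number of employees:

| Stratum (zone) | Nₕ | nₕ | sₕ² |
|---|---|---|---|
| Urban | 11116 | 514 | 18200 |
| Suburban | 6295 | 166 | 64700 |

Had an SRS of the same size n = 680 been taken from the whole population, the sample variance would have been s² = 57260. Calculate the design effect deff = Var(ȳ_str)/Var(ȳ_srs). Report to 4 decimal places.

0.7832

Var(ȳ_str) = Σ Wₕ²(1−fₕ)sₕ²/nₕ with Wₕ = Nₕ/17411:
  Urban: (11116/17411)²·(1−514/11116)·18200/514 = 13.765664
  Suburban: (6295/17411)²·(1−166/6295)·64700/166 = 49.60599
  → Var(ȳ_str) = 63.371654.
Var(ȳ_srs) = (1 − 680/17411)·57260/680 = 80.917157.
deff = 63.371654 / 80.917157 = 0.7832.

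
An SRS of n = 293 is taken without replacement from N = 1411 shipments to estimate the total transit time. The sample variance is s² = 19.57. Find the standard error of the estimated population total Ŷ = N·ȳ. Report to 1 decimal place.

324.6

Var(Ŷ) = N²·Var(ȳ) = N²·(1 − n/N)·s²/n.
f = 293/1411 = 0.20765415; Var(ȳ) = 0.79234585·19.57/293 = 0.052922213.
Var(Ŷ) = 1411² · 0.052922213 = 105363.95.
SE(Ŷ) = √(105363.95) = 324.6.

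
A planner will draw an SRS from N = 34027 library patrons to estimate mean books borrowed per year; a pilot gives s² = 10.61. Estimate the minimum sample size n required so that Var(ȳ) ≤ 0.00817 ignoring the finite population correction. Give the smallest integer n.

Without fpc, n₀ = s²/D = 10.61/0.00817 = 1298.6536.
Rounding up, n = 1299.

1299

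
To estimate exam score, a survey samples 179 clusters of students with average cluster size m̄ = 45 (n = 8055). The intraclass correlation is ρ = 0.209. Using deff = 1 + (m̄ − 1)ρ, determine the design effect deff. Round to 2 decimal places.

deff = 1 + (45 − 1)·0.209 = 1 + 9.196 = 10.196.

10.20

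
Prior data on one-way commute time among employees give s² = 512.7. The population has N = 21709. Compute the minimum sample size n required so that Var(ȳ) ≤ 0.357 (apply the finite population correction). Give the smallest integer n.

Without fpc, n₀ = s²/D = 512.7/0.357 = 1436.1345.
With fpc, (1 − n/N)·s²/n ≤ D requires n ≥ n₀/(1 + n₀/N) = 1436.1345/(1 + 1436.1345/21709) = 1347.0237.
Rounding up, n = 1348.

1348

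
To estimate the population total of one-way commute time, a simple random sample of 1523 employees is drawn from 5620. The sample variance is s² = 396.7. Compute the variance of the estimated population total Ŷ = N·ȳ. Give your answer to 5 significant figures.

Var(Ŷ) = N²·Var(ȳ) = N²·(1 − n/N)·s²/n.
f = 1523/5620 = 0.27099644; Var(ȳ) = 0.72900356·396.7/1523 = 0.18988556.
Var(Ŷ) = 5620² · 0.18988556 = 5.9974215 × 10^6.

5.9974 × 10^6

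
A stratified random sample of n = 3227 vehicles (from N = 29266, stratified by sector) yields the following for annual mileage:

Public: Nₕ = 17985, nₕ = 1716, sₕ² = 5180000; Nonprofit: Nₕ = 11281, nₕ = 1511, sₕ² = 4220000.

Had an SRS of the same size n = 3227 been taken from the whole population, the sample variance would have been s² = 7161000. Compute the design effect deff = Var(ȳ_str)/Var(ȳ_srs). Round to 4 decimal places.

0.7043

Var(ȳ_str) = Σ Wₕ²(1−fₕ)sₕ²/nₕ with Wₕ = Nₕ/29266:
  Public: (17985/29266)²·(1−1716/17985)·5180000/1716 = 1031.2336
  Nonprofit: (11281/29266)²·(1−1511/11281)·4220000/1511 = 359.38787
  → Var(ȳ_str) = 1390.6215.
Var(ȳ_srs) = (1 − 3227/29266)·7161000/3227 = 1974.4023.
deff = 1390.6215 / 1974.4023 = 0.7043.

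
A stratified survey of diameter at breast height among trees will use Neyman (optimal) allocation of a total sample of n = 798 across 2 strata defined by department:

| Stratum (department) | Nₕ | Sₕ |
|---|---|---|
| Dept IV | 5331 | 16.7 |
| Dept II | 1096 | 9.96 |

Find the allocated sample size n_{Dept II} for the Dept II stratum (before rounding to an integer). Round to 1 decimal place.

87.2

Neyman allocation: nₕ = n·NₕSₕ / Σⱼ NⱼSⱼ.
Σ NⱼSⱼ = 5331·16.7 + 1096·9.96 = 99943.86.
n_{Dept II} = 798·1096·9.96 / 99943.86 = 87.2.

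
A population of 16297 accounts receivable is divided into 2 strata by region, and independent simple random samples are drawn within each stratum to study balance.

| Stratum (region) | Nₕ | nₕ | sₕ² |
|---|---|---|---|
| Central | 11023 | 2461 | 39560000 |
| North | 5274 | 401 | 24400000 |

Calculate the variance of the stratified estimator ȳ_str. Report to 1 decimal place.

11600.2

Var(ȳ_str) = Σₕ Wₕ²(1 − fₕ)sₕ²/nₕ with Wₕ = Nₕ/N, N = 16297.
Central: Wₕ = 0.67638216; term = 0.67638216²·(1 − 0.22326046)·39560000/2461 = 5712.2127.
North: Wₕ = 0.32361784; term = 0.32361784²·(1 − 0.07603337)·24400000/401 = 5887.9845.
Sum = 11600.197.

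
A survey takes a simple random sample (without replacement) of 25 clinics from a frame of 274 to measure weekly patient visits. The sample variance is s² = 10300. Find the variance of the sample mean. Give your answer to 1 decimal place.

Under SRS without replacement, Var(ȳ) = (1 − f)·s²/n with f = n/N = 25/274 = 0.09124088.
Var(ȳ) = (1 − 0.09124088)·10300/25 = 0.90875912·412 = 374.40876.

374.4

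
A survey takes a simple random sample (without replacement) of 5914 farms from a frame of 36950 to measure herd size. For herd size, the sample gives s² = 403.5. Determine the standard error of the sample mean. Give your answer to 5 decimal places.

Under SRS without replacement, Var(ȳ) = (1 − f)·s²/n with f = n/N = 5914/36950 = 0.16005413.
Var(ȳ) = (1 − 0.16005413)·403.5/5914 = 0.83994587·0.068227934 = 0.057307771.
SE(ȳ) = √(0.057307771) = 0.23939.

0.23939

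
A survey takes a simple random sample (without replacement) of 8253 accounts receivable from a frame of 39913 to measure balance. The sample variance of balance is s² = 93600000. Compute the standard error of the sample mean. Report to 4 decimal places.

94.8485

Under SRS without replacement, Var(ȳ) = (1 − f)·s²/n with f = n/N = 8253/39913 = 0.20677474.
Var(ȳ) = (1 − 0.20677474)·93600000/8253 = 0.79322526·11341.33 = 8996.2298.
SE(ȳ) = √(8996.2298) = 94.8485.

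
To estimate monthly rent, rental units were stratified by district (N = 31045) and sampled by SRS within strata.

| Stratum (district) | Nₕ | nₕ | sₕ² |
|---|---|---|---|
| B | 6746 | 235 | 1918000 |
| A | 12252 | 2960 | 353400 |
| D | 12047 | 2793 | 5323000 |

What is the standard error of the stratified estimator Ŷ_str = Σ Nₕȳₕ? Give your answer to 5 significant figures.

764560

Var(Ŷ_str) = Σₕ Nₕ²(1 − fₕ)sₕ²/nₕ.
B: 6746²·(1 − 235/6746)·1918000/235 = 3.5848812 × 10^11.
A: 12252²·(1 − 2960/12252)·353400/2960 = 1.359224 × 10^10.
D: 12047²·(1 − 2793/12047)·5323000/2793 = 2.124682 × 10^11.
Sum = 5.8454856 × 10^11.
SE = √(5.8454856 × 10^11) = 764560.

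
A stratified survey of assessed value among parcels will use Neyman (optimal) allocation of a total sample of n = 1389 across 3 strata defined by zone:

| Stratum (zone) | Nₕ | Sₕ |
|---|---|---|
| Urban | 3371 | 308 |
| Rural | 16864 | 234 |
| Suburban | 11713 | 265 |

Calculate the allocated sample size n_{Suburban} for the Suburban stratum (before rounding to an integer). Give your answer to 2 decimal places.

Neyman allocation: nₕ = n·NₕSₕ / Σⱼ NⱼSⱼ.
Σ NⱼSⱼ = 3371·308 + 16864·234 + 11713·265 = 8.088389 × 10^6.
n_{Suburban} = 1389·11713·265 / (8.088389 × 10^6) = 533.03.

533.03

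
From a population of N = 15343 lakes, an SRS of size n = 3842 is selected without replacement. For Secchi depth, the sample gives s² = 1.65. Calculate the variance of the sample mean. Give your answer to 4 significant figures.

3.219 × 10^-4

Under SRS without replacement, Var(ȳ) = (1 − f)·s²/n with f = n/N = 3842/15343 = 0.25040735.
Var(ȳ) = (1 − 0.25040735)·1.65/3842 = 0.74959265·4.2946382 × 10^-4 = 3.2192292 × 10^-4.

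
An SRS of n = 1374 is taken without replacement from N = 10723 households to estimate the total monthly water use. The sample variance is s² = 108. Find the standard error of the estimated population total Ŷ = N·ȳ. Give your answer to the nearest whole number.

Var(Ŷ) = N²·Var(ȳ) = N²·(1 − n/N)·s²/n.
f = 1374/10723 = 0.12813578; Var(ȳ) = 0.87186422·108/1374 = 0.068530812.
Var(Ŷ) = 10723² · 0.068530812 = 7.8798598 × 10^6.
SE(Ŷ) = √(7.8798598 × 10^6) = 2807.

2807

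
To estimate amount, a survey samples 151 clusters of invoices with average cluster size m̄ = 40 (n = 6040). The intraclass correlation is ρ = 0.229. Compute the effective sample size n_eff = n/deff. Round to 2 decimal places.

608.20

deff = 1 + (40 − 1)·0.229 = 1 + 8.931 = 9.931.
n_eff = 6040 / 9.931 = 608.20.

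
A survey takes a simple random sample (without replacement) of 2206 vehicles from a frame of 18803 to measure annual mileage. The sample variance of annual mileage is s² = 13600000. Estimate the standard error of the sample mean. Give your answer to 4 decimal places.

Under SRS without replacement, Var(ȳ) = (1 − f)·s²/n with f = n/N = 2206/18803 = 0.11732170.
Var(ȳ) = (1 − 0.11732170)·13600000/2206 = 0.88267830·6165.0045 = 5441.7157.
SE(ȳ) = √(5441.7157) = 73.7680.

73.7680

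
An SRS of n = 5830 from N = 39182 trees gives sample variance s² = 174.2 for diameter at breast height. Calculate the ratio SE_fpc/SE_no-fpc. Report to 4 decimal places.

f = n/N = 5830/39182 = 0.14879281.
SE_no-fpc = √(s²/n) = 0.17285813; SE_fpc = √((1−f)s²/n) = 0.15948045.
Ratio = √(1−f) = 0.92260890.

0.9226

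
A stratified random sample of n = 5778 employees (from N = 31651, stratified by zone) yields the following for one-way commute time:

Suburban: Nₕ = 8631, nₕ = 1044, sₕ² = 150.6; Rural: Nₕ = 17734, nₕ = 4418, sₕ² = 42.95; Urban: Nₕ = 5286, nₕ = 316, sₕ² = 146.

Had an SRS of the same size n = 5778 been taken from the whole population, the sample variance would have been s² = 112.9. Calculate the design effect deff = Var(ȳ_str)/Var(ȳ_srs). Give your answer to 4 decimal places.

Var(ȳ_str) = Σ Wₕ²(1−fₕ)sₕ²/nₕ with Wₕ = Nₕ/31651:
  Suburban: (8631/31651)²·(1−1044/8631)·150.6/1044 = 0.0094293293
  Rural: (17734/31651)²·(1−4418/17734)·42.95/4418 = 0.0022916225
  Urban: (5286/31651)²·(1−316/5286)·146/316 = 0.012116424
  → Var(ȳ_str) = 0.023837376.
Var(ȳ_srs) = (1 − 5778/31651)·112.9/5778 = 0.015972605.
deff = 0.023837376 / 0.015972605 = 1.4924.

1.4924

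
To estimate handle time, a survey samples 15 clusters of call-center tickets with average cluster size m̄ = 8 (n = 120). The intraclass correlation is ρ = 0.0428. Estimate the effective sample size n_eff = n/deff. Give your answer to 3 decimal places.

92.336

deff = 1 + (8 − 1)·0.0428 = 1 + 0.2996 = 1.2996.
n_eff = 120 / 1.2996 = 92.336.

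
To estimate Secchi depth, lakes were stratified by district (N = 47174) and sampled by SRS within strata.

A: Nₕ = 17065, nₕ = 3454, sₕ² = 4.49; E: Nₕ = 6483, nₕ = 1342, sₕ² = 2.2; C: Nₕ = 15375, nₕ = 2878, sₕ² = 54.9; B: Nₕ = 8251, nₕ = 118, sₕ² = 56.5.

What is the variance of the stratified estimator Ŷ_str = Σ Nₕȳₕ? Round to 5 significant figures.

3.6153 × 10^7

Var(Ŷ_str) = Σₕ Nₕ²(1 − fₕ)sₕ²/nₕ.
A: 17065²·(1 − 3454/17065)·4.49/3454 = 301939.78.
E: 6483²·(1 − 1342/6483)·2.2/1342 = 54637.874.
C: 15375²·(1 − 2878/15375)·54.9/2878 = 3.6652403 × 10^6.
B: 8251²·(1 − 118/8251)·56.5/118 = 3.2130967 × 10^7.
Sum = 3.6152785 × 10^7.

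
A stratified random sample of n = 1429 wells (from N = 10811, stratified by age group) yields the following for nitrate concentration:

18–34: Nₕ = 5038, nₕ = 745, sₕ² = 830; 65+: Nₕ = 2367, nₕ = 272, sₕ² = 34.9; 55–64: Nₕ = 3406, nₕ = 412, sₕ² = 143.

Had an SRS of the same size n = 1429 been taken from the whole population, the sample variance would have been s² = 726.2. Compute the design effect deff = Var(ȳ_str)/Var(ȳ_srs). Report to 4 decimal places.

0.5485

Var(ȳ_str) = Σ Wₕ²(1−fₕ)sₕ²/nₕ with Wₕ = Nₕ/10811:
  18–34: (5038/10811)²·(1−745/5038)·830/745 = 0.20616225
  65+: (2367/10811)²·(1−272/2367)·34.9/272 = 0.0054438616
  55–64: (3406/10811)²·(1−412/3406)·143/412 = 0.030283323
  → Var(ȳ_str) = 0.24188943.
Var(ȳ_srs) = (1 − 1429/10811)·726.2/1429 = 0.44101522.
deff = 0.24188943 / 0.44101522 = 0.5485.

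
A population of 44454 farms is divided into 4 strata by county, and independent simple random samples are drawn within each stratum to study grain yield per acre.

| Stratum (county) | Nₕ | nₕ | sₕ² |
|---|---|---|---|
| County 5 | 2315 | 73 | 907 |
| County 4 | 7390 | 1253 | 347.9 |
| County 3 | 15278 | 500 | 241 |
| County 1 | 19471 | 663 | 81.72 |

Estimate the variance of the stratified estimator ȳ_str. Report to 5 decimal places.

0.11692

Var(ȳ_str) = Σₕ Wₕ²(1 − fₕ)sₕ²/nₕ with Wₕ = Nₕ/N, N = 44454.
County 5: Wₕ = 0.05207630; term = 0.05207630²·(1 − 0.03153348)·907/73 = 0.032632424.
County 4: Wₕ = 0.16623926; term = 0.16623926²·(1 − 0.16955345)·347.9/1253 = 0.0063720948.
County 3: Wₕ = 0.34368111; term = 0.34368111²·(1 − 0.03272680)·241/500 = 0.055069041.
County 1: Wₕ = 0.43800333; term = 0.43800333²·(1 − 0.03405064)·81.72/663 = 0.022841468.
Sum = 0.11691503.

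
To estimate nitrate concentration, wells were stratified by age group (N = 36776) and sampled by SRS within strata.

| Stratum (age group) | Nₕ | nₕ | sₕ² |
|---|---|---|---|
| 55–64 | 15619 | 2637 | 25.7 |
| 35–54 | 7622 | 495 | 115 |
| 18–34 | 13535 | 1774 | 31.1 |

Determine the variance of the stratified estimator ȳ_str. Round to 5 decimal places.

Var(ȳ_str) = Σₕ Wₕ²(1 − fₕ)sₕ²/nₕ with Wₕ = Nₕ/N, N = 36776.
55–64: Wₕ = 0.42470633; term = 0.42470633²·(1 − 0.16883283)·25.7/2637 = 0.0014611299.
35–54: Wₕ = 0.20725473; term = 0.20725473²·(1 − 0.06494358)·115/495 = 0.0093312401.
18–34: Wₕ = 0.36803894; term = 0.36803894²·(1 − 0.13106760)·31.1/1774 = 0.0020633852.
Sum = 0.012855755.

0.01286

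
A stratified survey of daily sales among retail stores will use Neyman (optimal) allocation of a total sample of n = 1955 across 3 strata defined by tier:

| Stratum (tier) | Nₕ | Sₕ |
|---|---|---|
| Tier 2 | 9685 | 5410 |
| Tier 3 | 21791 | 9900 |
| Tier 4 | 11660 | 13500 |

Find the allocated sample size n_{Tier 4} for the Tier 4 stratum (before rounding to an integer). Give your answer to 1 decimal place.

723.2

Neyman allocation: nₕ = n·NₕSₕ / Σⱼ NⱼSⱼ.
Σ NⱼSⱼ = 9685·5410 + 21791·9900 + 11660·13500 = 4.2553675 × 10^8.
n_{Tier 4} = 1955·11660·13500 / (4.2553675 × 10^8) = 723.2.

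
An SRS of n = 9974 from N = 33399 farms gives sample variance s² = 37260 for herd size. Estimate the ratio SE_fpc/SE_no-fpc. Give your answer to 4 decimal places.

0.8375

f = n/N = 9974/33399 = 0.29863170.
SE_no-fpc = √(s²/n) = 1.9327992; SE_fpc = √((1−f)s²/n) = 1.6186756.
Ratio = √(1−f) = 0.83747735.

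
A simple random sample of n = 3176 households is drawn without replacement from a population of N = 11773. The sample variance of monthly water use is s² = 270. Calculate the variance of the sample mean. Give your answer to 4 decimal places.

Under SRS without replacement, Var(ȳ) = (1 − f)·s²/n with f = n/N = 3176/11773 = 0.26976981.
Var(ȳ) = (1 − 0.26976981)·270/3176 = 0.73023019·0.085012594 = 0.062078763.

0.0621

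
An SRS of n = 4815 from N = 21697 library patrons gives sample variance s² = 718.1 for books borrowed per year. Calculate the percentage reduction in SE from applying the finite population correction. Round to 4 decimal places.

f = n/N = 4815/21697 = 0.22192008.
SE_no-fpc = √(s²/n) = 0.38618404; SE_fpc = √((1−f)s²/n) = 0.34064845.
Ratio = √(1−f) = 0.88208838. Reduction = 100·(1 − 0.88208838) = 11.7912%.

11.7912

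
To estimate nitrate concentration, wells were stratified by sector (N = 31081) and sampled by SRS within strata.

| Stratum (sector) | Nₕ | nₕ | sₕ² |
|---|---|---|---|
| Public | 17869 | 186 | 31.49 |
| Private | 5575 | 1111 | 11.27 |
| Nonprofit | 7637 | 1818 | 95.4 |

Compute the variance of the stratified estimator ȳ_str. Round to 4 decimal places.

0.0581

Var(ȳ_str) = Σₕ Wₕ²(1 − fₕ)sₕ²/nₕ with Wₕ = Nₕ/N, N = 31081.
Public: Wₕ = 0.57491715; term = 0.57491715²·(1 − 0.01040909)·31.49/186 = 0.055376556.
Private: Wₕ = 0.17937003; term = 0.17937003²·(1 − 0.19928251)·11.27/1111 = 2.6132981 × 10^-4.
Nonprofit: Wₕ = 0.24571281; term = 0.24571281²·(1 − 0.23805159)·95.4/1818 = 0.0024139912.
Sum = 0.058051877.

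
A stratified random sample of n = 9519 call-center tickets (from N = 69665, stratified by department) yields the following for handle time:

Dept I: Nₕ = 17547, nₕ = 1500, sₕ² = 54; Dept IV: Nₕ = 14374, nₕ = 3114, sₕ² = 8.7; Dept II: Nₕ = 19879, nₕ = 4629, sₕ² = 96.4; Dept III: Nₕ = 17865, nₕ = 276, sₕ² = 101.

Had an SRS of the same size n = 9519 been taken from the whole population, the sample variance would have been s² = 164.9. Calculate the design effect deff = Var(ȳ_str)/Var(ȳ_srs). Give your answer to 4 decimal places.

1.8170

Var(ȳ_str) = Σ Wₕ²(1−fₕ)sₕ²/nₕ with Wₕ = Nₕ/69665:
  Dept I: (17547/69665)²·(1−1500/17547)·54/1500 = 0.0020886706
  Dept IV: (14374/69665)²·(1−3114/14374)·8.7/3114 = 9.3172424 × 10^-5
  Dept II: (19879/69665)²·(1−4629/19879)·96.4/4629 = 0.0013008432
  Dept III: (17865/69665)²·(1−276/17865)·101/276 = 0.023693389
  → Var(ȳ_str) = 0.027176075.
Var(ȳ_srs) = (1 − 9519/69665)·164.9/9519 = 0.014956206.
deff = 0.027176075 / 0.014956206 = 1.8170.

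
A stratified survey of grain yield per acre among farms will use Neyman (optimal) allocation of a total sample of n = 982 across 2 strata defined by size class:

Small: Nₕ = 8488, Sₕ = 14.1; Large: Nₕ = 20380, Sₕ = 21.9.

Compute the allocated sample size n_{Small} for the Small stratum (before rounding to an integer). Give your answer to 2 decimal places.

Neyman allocation: nₕ = n·NₕSₕ / Σⱼ NⱼSⱼ.
Σ NⱼSⱼ = 8488·14.1 + 20380·21.9 = 566002.8.
n_{Small} = 982·8488·14.1 / 566002.8 = 207.64.

207.64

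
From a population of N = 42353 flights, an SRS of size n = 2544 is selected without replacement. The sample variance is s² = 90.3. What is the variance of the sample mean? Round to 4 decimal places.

Under SRS without replacement, Var(ȳ) = (1 − f)·s²/n with f = n/N = 2544/42353 = 0.06006658.
Var(ȳ) = (1 − 0.06006658)·90.3/2544 = 0.93993342·0.035495283 = 0.033363203.

0.0334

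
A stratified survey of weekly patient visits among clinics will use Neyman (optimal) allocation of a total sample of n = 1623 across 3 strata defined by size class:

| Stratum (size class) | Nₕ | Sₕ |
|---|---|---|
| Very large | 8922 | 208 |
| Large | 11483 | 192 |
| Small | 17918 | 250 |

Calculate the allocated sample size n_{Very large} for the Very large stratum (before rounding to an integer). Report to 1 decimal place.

Neyman allocation: nₕ = n·NₕSₕ / Σⱼ NⱼSⱼ.
Σ NⱼSⱼ = 8922·208 + 11483·192 + 17918·250 = 8.540012 × 10^6.
n_{Very large} = 1623·8922·208 / (8.540012 × 10^6) = 352.7.

352.7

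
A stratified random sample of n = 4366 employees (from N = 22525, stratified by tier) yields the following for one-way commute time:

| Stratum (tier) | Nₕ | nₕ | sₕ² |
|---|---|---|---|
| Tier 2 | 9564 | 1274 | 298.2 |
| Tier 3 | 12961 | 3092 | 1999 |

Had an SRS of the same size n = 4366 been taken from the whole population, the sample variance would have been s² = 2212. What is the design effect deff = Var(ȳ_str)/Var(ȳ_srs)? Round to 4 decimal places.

Var(ȳ_str) = Σ Wₕ²(1−fₕ)sₕ²/nₕ with Wₕ = Nₕ/22525:
  Tier 2: (9564/22525)²·(1−1274/9564)·298.2/1274 = 0.036576548
  Tier 3: (12961/22525)²·(1−3092/12961)·1999/3092 = 0.1629879
  → Var(ȳ_str) = 0.19956445.
Var(ȳ_srs) = (1 − 4366/22525)·2212/4366 = 0.40844024.
deff = 0.19956445 / 0.40844024 = 0.4886.

0.4886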